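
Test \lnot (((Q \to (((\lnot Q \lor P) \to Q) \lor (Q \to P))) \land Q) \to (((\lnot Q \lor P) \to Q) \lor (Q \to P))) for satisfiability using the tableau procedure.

Initial set: {\lnot (((Q \to (((\lnot Q \lor P) \to Q) \lor (Q \to P))) \land Q) \to (((\lnot Q \lor P) \to Q) \lor (Q \to P)))}.
\lnot (((Q \to (((\lnot Q \lor P) \to Q) \lor (Q \to P))) \land Q) \to (((\lnot Q \lor P) \to Q) \lor (Q \to P))): α-rule — add ((Q \to (((\lnot Q \lor P) \to Q) \lor (Q \to P))) \land Q), \lnot (((\lnot Q \lor P) \to Q) \lor (Q \to P)).
((Q \to (((\lnot Q \lor P) \to Q) \lor (Q \to P))) \land Q): α-rule — add (Q \to (((\lnot Q \lor P) \to Q) \lor (Q \to P))), Q.
\lnot (((\lnot Q \lor P) \to Q) \lor (Q \to P)): α-rule — add \lnot ((\lnot Q \lor P) \to Q), \lnot (Q \to P).
\lnot ((\lnot Q \lor P) \to Q): α-rule — add (\lnot Q \lor P), \lnot Q.
× closes — contains both Q and \lnot Q.
All 1 branch closes.
Every branch closed; the formula is unsatisfiable.

Unsatisfiable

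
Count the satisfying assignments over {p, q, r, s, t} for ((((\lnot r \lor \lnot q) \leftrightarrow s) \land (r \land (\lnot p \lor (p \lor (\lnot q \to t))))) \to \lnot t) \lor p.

30

Initial set: {(((((\lnot r \lor \lnot q) \leftrightarrow s) \land (r \land (\lnot p \lor (p \lor (\lnot q \to t))))) \to \lnot t) \lor p)}.
(((((\lnot r \lor \lnot q) \leftrightarrow s) \land (r \land (\lnot p \lor (p \lor (\lnot q \to t))))) \to \lnot t) \lor p): β-rule — branch into ((((\lnot r \lor \lnot q) \leftrightarrow s) \land (r \land (\lnot p \lor (p \lor (\lnot q \to t))))) \to \lnot t)  //  p.
  branch 1 (add ((((\lnot r \lor \lnot q) \leftrightarrow s) \land (r \land (\lnot p \lor (p \lor (\lnot q \to t))))) \to \lnot t)):
    ((((\lnot r \lor \lnot q) \leftrightarrow s) \land (r \land (\lnot p \lor (p \lor (\lnot q \to t))))) \to \lnot t): β-rule — branch into \lnot (((\lnot r \lor \lnot q) \leftrightarrow s) \land (r \land (\lnot p \lor (p \lor (\lnot q \to t)))))  //  \lnot t.
      branch 1.1 (add \lnot (((\lnot r \lor \lnot q) \leftrightarrow s) \land (r \land (\lnot p \lor (p \lor (\lnot q \to t)))))):
        \lnot (((\lnot r \lor \lnot q) \leftrightarrow s) \land (r \land (\lnot p \lor (p \lor (\lnot q \to t))))): β-rule — branch into \lnot ((\lnot r \lor \lnot q) \leftrightarrow s)  //  \lnot (r \land (\lnot p \lor (p \lor (\lnot q \to t)))).
          branch 1.1.1 (add \lnot ((\lnot r \lor \lnot q) \leftrightarrow s)):
            \lnot ((\lnot r \lor \lnot q) \leftrightarrow s): β-rule — branch into (\lnot r \lor \lnot q), \lnot s  //  \lnot (\lnot r \lor \lnot q), s.
              branch 1.1.1.1 (add (\lnot r \lor \lnot q), \lnot s):
                (\lnot r \lor \lnot q): β-rule — branch into \lnot r  //  \lnot q.
                  branch 1.1.1.1.1 (add \lnot r):
                    ○ open, literals {r=false, s=false}.
                  branch 1.1.1.1.2 (add \lnot q):
                    ○ open, literals {q=false, s=false}.
              branch 1.1.1.2 (add \lnot (\lnot r \lor \lnot q), s):
                \lnot (\lnot r \lor \lnot q): α-rule — add \lnot \lnot r, \lnot \lnot q.
                ○ open, literals {q=true, r=true, s=true}.
          branch 1.1.2 (add \lnot (r \land (\lnot p \lor (p \lor (\lnot q \to t))))):
            \lnot (r \land (\lnot p \lor (p \lor (\lnot q \to t)))): β-rule — branch into \lnot r  //  \lnot (\lnot p \lor (p \lor (\lnot q \to t))).
              branch 1.1.2.1 (add \lnot r):
                ○ open, literals {r=false}.
              branch 1.1.2.2 (add \lnot (\lnot p \lor (p \lor (\lnot q \to t)))):
                \lnot (\lnot p \lor (p \lor (\lnot q \to t))): α-rule — add \lnot \lnot p, \lnot (p \lor (\lnot q \to t)).
                \lnot (p \lor (\lnot q \to t)): α-rule — add \lnot p, \lnot (\lnot q \to t).
                × closes — contains both p and \lnot p.
      branch 1.2 (add \lnot t):
        ○ open, literals {t=false}.
  branch 2 (add p):
    ○ open, literals {p=true}.
1 branch closed, 6 open.
Each open branch fixes some atoms; the unmentioned ones are free. Counting distinct full assignments: branch {r=false, s=false} (p, q, t) contributes 8 new; branch {q=false, s=false} (p, r, t) contributes 4 new; branch {q=true, r=true, s=true} (p, t) contributes 4 new; branch {r=false} (p, q, s, t) contributes 8 new; branch {t=false} (p, q, r, s) contributes 4 new; branch {p=true} (q, r, s, t) contributes 2 new. Total: 30.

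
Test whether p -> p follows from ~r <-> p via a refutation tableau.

Initial set: {(~r <-> p); ~(p -> p)}.
~(p -> p): α-rule — add p, ~p.
× closes — contains both p and ~p.
All 1 branch closes.
Every branch closed, so the premises entail the conclusion.

Yes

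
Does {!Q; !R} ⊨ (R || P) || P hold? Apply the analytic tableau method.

Initial set: {T !Q; T !R; F ((R || P) || P)}.
F ((R || P) || P): α-rule — add F (R || P), F P.
F (R || P): α-rule — add F R, F P.
○ open, literals {P=F, Q=F, R=F}.
0 branches closed, 1 open.
An open branch gives a countermodel: P=F, Q=F, R=F (unmentioned atoms arbitrary); the premises hold there but the conclusion fails.

No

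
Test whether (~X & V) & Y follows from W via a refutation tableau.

No

Initial set: {W; ~((~X & V) & Y)}.
~((~X & V) & Y): β-rule — branch into ~(~X & V)  //  ~Y.
  branch 1 (add ~(~X & V)):
    ~(~X & V): β-rule — branch into ~~X  //  ~V.
      branch 1.1 (add ~~X):
        ○ open, literals {W=1, X=1}.
      branch 1.2 (add ~V):
        ○ open, literals {V=0, W=1}.
  branch 2 (add ~Y):
    ○ open, literals {W=1, Y=0}.
0 branches closed, 3 open.
An open branch gives a countermodel: W=1, X=1 (unmentioned atoms arbitrary); the premises hold there but the conclusion fails.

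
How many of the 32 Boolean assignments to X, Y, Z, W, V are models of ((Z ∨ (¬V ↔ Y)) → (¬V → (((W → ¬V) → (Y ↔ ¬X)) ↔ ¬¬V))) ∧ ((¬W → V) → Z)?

15

Initial set: {T (((Z ∨ (¬V ↔ Y)) → (¬V → (((W → ¬V) → (Y ↔ ¬X)) ↔ ¬¬V))) ∧ ((¬W → V) → Z))}.
T (((Z ∨ (¬V ↔ Y)) → (¬V → (((W → ¬V) → (Y ↔ ¬X)) ↔ ¬¬V))) ∧ ((¬W → V) → Z)): α-rule — add T ((Z ∨ (¬V ↔ Y)) → (¬V → (((W → ¬V) → (Y ↔ ¬X)) ↔ ¬¬V))), T ((¬W → V) → Z).
T ((Z ∨ (¬V ↔ Y)) → (¬V → (((W → ¬V) → (Y ↔ ¬X)) ↔ ¬¬V))): β-rule — branch into F (Z ∨ (¬V ↔ Y))  //  T (¬V → (((W → ¬V) → (Y ↔ ¬X)) ↔ ¬¬V)).
  branch 1 (add F (Z ∨ (¬V ↔ Y))):
    F (Z ∨ (¬V ↔ Y)): α-rule — add F Z, F (¬V ↔ Y).
    T ((¬W → V) → Z): β-rule — branch into F (¬W → V)  //  T Z.
      branch 1.1 (add F (¬W → V)):
        F (¬W → V): α-rule — add T ¬W, F V.
        F (¬V ↔ Y): β-rule — branch into T ¬V, F Y  //  F ¬V, T Y.
          branch 1.1.1 (add T ¬V, F Y):
            ○ open, literals {V=F, W=F, Y=F, Z=F}.
          branch 1.1.2 (add F ¬V, T Y):
            × closes — contains both V and ¬V.
      branch 1.2 (add T Z):
        × closes — contains both Z and ¬Z.
  branch 2 (add T (¬V → (((W → ¬V) → (Y ↔ ¬X)) ↔ ¬¬V))):
    T ((¬W → V) → Z): β-rule — branch into F (¬W → V)  //  T Z.
      branch 2.1 (add F (¬W → V)):
        F (¬W → V): α-rule — add T ¬W, F V.
        T (¬V → (((W → ¬V) → (Y ↔ ¬X)) ↔ ¬¬V)): β-rule — branch into F ¬V  //  T (((W → ¬V) → (Y ↔ ¬X)) ↔ ¬¬V).
          branch 2.1.1 (add F ¬V):
            × closes — contains both V and ¬V.
          branch 2.1.2 (add T (((W → ¬V) → (Y ↔ ¬X)) ↔ ¬¬V)):
            T (((W → ¬V) → (Y ↔ ¬X)) ↔ ¬¬V): β-rule — branch into T ((W → ¬V) → (Y ↔ ¬X)), T ¬¬V  //  F ((W → ¬V) → (Y ↔ ¬X)), F ¬¬V.
              branch 2.1.2.1 (add T ((W → ¬V) → (Y ↔ ¬X)), T ¬¬V):
                T ¬¬V: drop double negation, giving T V.
                × closes — contains both V and ¬V.
              branch 2.1.2.2 (add F ((W → ¬V) → (Y ↔ ¬X)), F ¬¬V):
                F ((W → ¬V) → (Y ↔ ¬X)): α-rule — add T (W → ¬V), F (Y ↔ ¬X).
                F ¬¬V: drop double negation, giving F V.
                T (W → ¬V): β-rule — branch into F W  //  T ¬V.
                  branch 2.1.2.2.1 (add F W):
                    F (Y ↔ ¬X): β-rule — branch into T Y, F ¬X  //  F Y, T ¬X.
                      branch 2.1.2.2.1.1 (add T Y, F ¬X):
                        ○ open, literals {V=F, W=F, X=T, Y=T}.
                      branch 2.1.2.2.1.2 (add F Y, T ¬X):
                        ○ open, literals {V=F, W=F, X=F, Y=F}.
                  branch 2.1.2.2.2 (add T ¬V):
                    F (Y ↔ ¬X): β-rule — branch into T Y, F ¬X  //  F Y, T ¬X.
                      branch 2.1.2.2.2.1 (add T Y, F ¬X):
                        ○ open, literals {V=F, W=F, X=T, Y=T}.
                      branch 2.1.2.2.2.2 (add F Y, T ¬X):
                        ○ open, literals {V=F, W=F, X=F, Y=F}.
      branch 2.2 (add T Z):
        T (¬V → (((W → ¬V) → (Y ↔ ¬X)) ↔ ¬¬V)): β-rule — branch into F ¬V  //  T (((W → ¬V) → (Y ↔ ¬X)) ↔ ¬¬V).
          branch 2.2.1 (add F ¬V):
            ○ open, literals {V=T, Z=T}.
          branch 2.2.2 (add T (((W → ¬V) → (Y ↔ ¬X)) ↔ ¬¬V)):
            T (((W → ¬V) → (Y ↔ ¬X)) ↔ ¬¬V): β-rule — branch into T ((W → ¬V) → (Y ↔ ¬X)), T ¬¬V  //  F ((W → ¬V) → (Y ↔ ¬X)), F ¬¬V.
              branch 2.2.2.1 (add T ((W → ¬V) → (Y ↔ ¬X)), T ¬¬V):
                T ¬¬V: drop double negation, giving T V.
                T ((W → ¬V) → (Y ↔ ¬X)): β-rule — branch into F (W → ¬V)  //  T (Y ↔ ¬X).
                  branch 2.2.2.1.1 (add F (W → ¬V)):
                    F (W → ¬V): α-rule — add T W, F ¬V.
                    ○ open, literals {V=T, W=T, Z=T}.
                  branch 2.2.2.1.2 (add T (Y ↔ ¬X)):
                    T (Y ↔ ¬X): β-rule — branch into T Y, T ¬X  //  F Y, F ¬X.
                      branch 2.2.2.1.2.1 (add T Y, T ¬X):
                        ○ open, literals {V=T, X=F, Y=T, Z=T}.
                      branch 2.2.2.1.2.2 (add F Y, F ¬X):
                        ○ open, literals {V=T, X=T, Y=F, Z=T}.
              branch 2.2.2.2 (add F ((W → ¬V) → (Y ↔ ¬X)), F ¬¬V):
                F ((W → ¬V) → (Y ↔ ¬X)): α-rule — add T (W → ¬V), F (Y ↔ ¬X).
                F ¬¬V: drop double negation, giving F V.
                T (W → ¬V): β-rule — branch into F W  //  T ¬V.
                  branch 2.2.2.2.1 (add F W):
                    F (Y ↔ ¬X): β-rule — branch into T Y, F ¬X  //  F Y, T ¬X.
                      branch 2.2.2.2.1.1 (add T Y, F ¬X):
                        ○ open, literals {V=F, W=F, X=T, Y=T, Z=T}.
                      branch 2.2.2.2.1.2 (add F Y, T ¬X):
                        ○ open, literals {V=F, W=F, X=F, Y=F, Z=T}.
                  branch 2.2.2.2.2 (add T ¬V):
                    F (Y ↔ ¬X): β-rule — branch into T Y, F ¬X  //  F Y, T ¬X.
                      branch 2.2.2.2.2.1 (add T Y, F ¬X):
                        ○ open, literals {V=F, X=T, Y=T, Z=T}.
                      branch 2.2.2.2.2.2 (add F Y, T ¬X):
                        ○ open, literals {V=F, X=F, Y=F, Z=T}.
4 branches closed, 13 open.
Each open branch fixes some atoms; the unmentioned ones are free. Counting distinct full assignments: branch {V=F, W=F, Y=F, Z=F} (X) contributes 2 new; branch {V=F, W=F, X=T, Y=T} (Z) contributes 2 new; branch {V=F, W=F, X=F, Y=F} (Z) contributes 1 new; branch {V=F, W=F, X=T, Y=T} (Z) contributes 0 new; branch {V=F, W=F, X=F, Y=F} (Z) contributes 0 new; branch {V=T, Z=T} (X, Y, W) contributes 8 new; branch {V=T, W=T, Z=T} (X, Y) contributes 0 new; branch {V=T, X=F, Y=T, Z=T} (W) contributes 0 new; branch {V=T, X=T, Y=F, Z=T} (W) contributes 0 new; branch {V=F, W=F, X=T, Y=T, Z=T} (none free) contributes 0 new; branch {V=F, W=F, X=F, Y=F, Z=T} (none free) contributes 0 new; branch {V=F, X=T, Y=T, Z=T} (W) contributes 1 new; branch {V=F, X=F, Y=F, Z=T} (W) contributes 1 new. Total: 15.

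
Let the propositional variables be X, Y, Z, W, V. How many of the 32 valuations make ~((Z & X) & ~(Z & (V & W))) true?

26

Initial set: {T ~((Z & X) & ~(Z & (V & W)))}.
T ~((Z & X) & ~(Z & (V & W))): β-rule — branch into F (Z & X)  //  F ~(Z & (V & W)).
  branch 1 (add F (Z & X)):
    F (Z & X): β-rule — branch into F Z  //  F X.
      branch 1.1 (add F Z):
        ○ open, literals {Z=false}.
      branch 1.2 (add F X):
        ○ open, literals {X=false}.
  branch 2 (add F ~(Z & (V & W))):
    F ~(Z & (V & W)): α-rule — add T Z, T (V & W).
    T (V & W): α-rule — add T V, T W.
    ○ open, literals {V=true, W=true, Z=true}.
0 branches closed, 3 open.
Each open branch fixes some atoms; the unmentioned ones are free. Counting distinct full assignments: branch {Z=false} (X, Y, W, V) contributes 16 new; branch {X=false} (Y, Z, W, V) contributes 8 new; branch {V=true, W=true, Z=true} (X, Y) contributes 2 new. Total: 26.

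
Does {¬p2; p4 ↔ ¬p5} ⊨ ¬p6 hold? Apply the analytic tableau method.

Initial set: {¬p2; (p4 ↔ ¬p5); ¬¬p6}.
(p4 ↔ ¬p5): β-rule — branch into p4, ¬p5  //  ¬p4, ¬¬p5.
  branch 1 (add p4, ¬p5):
    ○ open, literals {p2=F, p4=T, p5=F, p6=T}.
  branch 2 (add ¬p4, ¬¬p5):
    ○ open, literals {p2=F, p4=F, p5=T, p6=T}.
0 branches closed, 2 open.
An open branch gives a countermodel: p2=F, p4=T, p5=F, p6=T (unmentioned atoms arbitrary); the premises hold there but the conclusion fails.

No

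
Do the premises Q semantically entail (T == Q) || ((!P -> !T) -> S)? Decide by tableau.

Initial set: {T Q; F ((T == Q) || ((!P -> !T) -> S))}.
F ((T == Q) || ((!P -> !T) -> S)): α-rule — add F (T == Q), F ((!P -> !T) -> S).
F ((!P -> !T) -> S): α-rule — add T (!P -> !T), F S.
F (T == Q): β-rule — branch into T T, F Q  //  F T, T Q.
  branch 1 (add T T, F Q):
    × closes — contains both Q and !Q.
  branch 2 (add F T, T Q):
    T (!P -> !T): β-rule — branch into F !P  //  T !T.
      branch 2.1 (add F !P):
        ○ open, literals {P=T, Q=T, S=F, T=F}.
      branch 2.2 (add T !T):
        ○ open, literals {Q=T, S=F, T=F}.
1 branch closed, 2 open.
An open branch gives a countermodel: P=T, Q=T, S=F, T=F (unmentioned atoms arbitrary); the premises hold there but the conclusion fails.

No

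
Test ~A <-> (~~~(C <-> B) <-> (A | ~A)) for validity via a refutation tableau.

Assume the negation and expand:
Initial set: {~(~A <-> (~~~(C <-> B) <-> (A | ~A)))}.
~(~A <-> (~~~(C <-> B) <-> (A | ~A))): β-rule — branch into ~A, ~(~~~(C <-> B) <-> (A | ~A))  //  ~~A, (~~~(C <-> B) <-> (A | ~A)).
  branch 1 (add ~A, ~(~~~(C <-> B) <-> (A | ~A))):
    ~(~~~(C <-> B) <-> (A | ~A)): β-rule — branch into ~~~(C <-> B), ~(A | ~A)  //  ~~~~(C <-> B), (A | ~A).
      branch 1.1 (add ~~~(C <-> B), ~(A | ~A)):
        ~~~(C <-> B): drop double negation, giving ~(C <-> B).
        ~(A | ~A): α-rule — add ~A, ~~A.
        × closes — contains both A and ~A.
      branch 1.2 (add ~~~~(C <-> B), (A | ~A)):
        ~~~~(C <-> B): drop double negation, giving ~~(C <-> B).
        (A | ~A): β-rule — branch into A  //  ~A.
          branch 1.2.1 (add A):
            × closes — contains both A and ~A.
          branch 1.2.2 (add ~A):
            ~~(C <-> B): β-rule — branch into C, B  //  ~C, ~B.
              branch 1.2.2.1 (add C, B):
                ○ open, literals {A=false, B=true, C=true}.
              branch 1.2.2.2 (add ~C, ~B):
                ○ open, literals {A=false, B=false, C=false}.
  branch 2 (add ~~A, (~~~(C <-> B) <-> (A | ~A))):
    (~~~(C <-> B) <-> (A | ~A)): β-rule — branch into ~~~(C <-> B), (A | ~A)  //  ~~~~(C <-> B), ~(A | ~A).
      branch 2.1 (add ~~~(C <-> B), (A | ~A)):
        ~~~(C <-> B): drop double negation, giving ~(C <-> B).
        (A | ~A): β-rule — branch into A  //  ~A.
          branch 2.1.1 (add A):
            ~(C <-> B): β-rule — branch into C, ~B  //  ~C, B.
              branch 2.1.1.1 (add C, ~B):
                ○ open, literals {A=true, B=false, C=true}.
              branch 2.1.1.2 (add ~C, B):
                ○ open, literals {A=true, B=true, C=false}.
          branch 2.1.2 (add ~A):
            × closes — contains both A and ~A.
      branch 2.2 (add ~~~~(C <-> B), ~(A | ~A)):
        ~~~~(C <-> B): drop double negation, giving ~~(C <-> B).
        ~(A | ~A): α-rule — add ~A, ~~A.
        × closes — contains both A and ~A.
4 branches closed, 4 open.
An open branch gives a countermodel: A=false, B=true, C=true (unmentioned atoms arbitrary); under it the original formula is false.

Not valid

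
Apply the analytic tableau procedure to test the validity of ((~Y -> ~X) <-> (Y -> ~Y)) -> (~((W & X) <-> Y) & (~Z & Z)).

Assume the negation and expand:
Initial set: {~(((~Y -> ~X) <-> (Y -> ~Y)) -> (~((W & X) <-> Y) & (~Z & Z)))}.
~(((~Y -> ~X) <-> (Y -> ~Y)) -> (~((W & X) <-> Y) & (~Z & Z))): α-rule — add ((~Y -> ~X) <-> (Y -> ~Y)), ~(~((W & X) <-> Y) & (~Z & Z)).
((~Y -> ~X) <-> (Y -> ~Y)): β-rule — branch into (~Y -> ~X), (Y -> ~Y)  //  ~(~Y -> ~X), ~(Y -> ~Y).
  branch 1 (add (~Y -> ~X), (Y -> ~Y)):
    ~(~((W & X) <-> Y) & (~Z & Z)): β-rule — branch into ~~((W & X) <-> Y)  //  ~(~Z & Z).
      branch 1.1 (add ~~((W & X) <-> Y)):
        (~Y -> ~X): β-rule — branch into ~~Y  //  ~X.
          branch 1.1.1 (add ~~Y):
            (Y -> ~Y): β-rule — branch into ~Y  //  ~Y.
              branch 1.1.1.1 (add ~Y):
                × closes — contains both Y and ~Y.
              branch 1.1.1.2 (add ~Y):
                × closes — contains both Y and ~Y.
          branch 1.1.2 (add ~X):
            (Y -> ~Y): β-rule — branch into ~Y  //  ~Y.
              branch 1.1.2.1 (add ~Y):
                ~~((W & X) <-> Y): β-rule — branch into (W & X), Y  //  ~(W & X), ~Y.
                  branch 1.1.2.1.1 (add (W & X), Y):
                    × closes — contains both Y and ~Y.
                  branch 1.1.2.1.2 (add ~(W & X), ~Y):
                    ~(W & X): β-rule — branch into ~W  //  ~X.
                      branch 1.1.2.1.2.1 (add ~W):
                        ○ open, literals {W=false, X=false, Y=false}.
                      branch 1.1.2.1.2.2 (add ~X):
                        ○ open, literals {X=false, Y=false}.
              branch 1.1.2.2 (add ~Y):
                ~~((W & X) <-> Y): β-rule — branch into (W & X), Y  //  ~(W & X), ~Y.
                  branch 1.1.2.2.1 (add (W & X), Y):
                    × closes — contains both Y and ~Y.
                  branch 1.1.2.2.2 (add ~(W & X), ~Y):
                    ~(W & X): β-rule — branch into ~W  //  ~X.
                      branch 1.1.2.2.2.1 (add ~W):
                        ○ open, literals {W=false, X=false, Y=false}.
                      branch 1.1.2.2.2.2 (add ~X):
                        ○ open, literals {X=false, Y=false}.
      branch 1.2 (add ~(~Z & Z)):
        (~Y -> ~X): β-rule — branch into ~~Y  //  ~X.
          branch 1.2.1 (add ~~Y):
            (Y -> ~Y): β-rule — branch into ~Y  //  ~Y.
              branch 1.2.1.1 (add ~Y):
                × closes — contains both Y and ~Y.
              branch 1.2.1.2 (add ~Y):
                × closes — contains both Y and ~Y.
          branch 1.2.2 (add ~X):
            (Y -> ~Y): β-rule — branch into ~Y  //  ~Y.
              branch 1.2.2.1 (add ~Y):
                ~(~Z & Z): β-rule — branch into ~~Z  //  ~Z.
                  branch 1.2.2.1.1 (add ~~Z):
                    ○ open, literals {X=false, Y=false, Z=true}.
                  branch 1.2.2.1.2 (add ~Z):
                    ○ open, literals {X=false, Y=false, Z=false}.
              branch 1.2.2.2 (add ~Y):
                ~(~Z & Z): β-rule — branch into ~~Z  //  ~Z.
                  branch 1.2.2.2.1 (add ~~Z):
                    ○ open, literals {X=false, Y=false, Z=true}.
                  branch 1.2.2.2.2 (add ~Z):
                    ○ open, literals {X=false, Y=false, Z=false}.
  branch 2 (add ~(~Y -> ~X), ~(Y -> ~Y)):
    ~(~Y -> ~X): α-rule — add ~Y, ~~X.
    ~(Y -> ~Y): α-rule — add Y, ~~Y.
    × closes — contains both Y and ~Y.
7 branches closed, 8 open.
An open branch gives a countermodel: W=false, X=false, Y=false (unmentioned atoms arbitrary); under it the original formula is false.

Not valid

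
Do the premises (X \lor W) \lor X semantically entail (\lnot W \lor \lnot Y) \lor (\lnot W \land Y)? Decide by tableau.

Initial set: {((X \lor W) \lor X); \lnot ((\lnot W \lor \lnot Y) \lor (\lnot W \land Y))}.
\lnot ((\lnot W \lor \lnot Y) \lor (\lnot W \land Y)): α-rule — add \lnot (\lnot W \lor \lnot Y), \lnot (\lnot W \land Y).
\lnot (\lnot W \lor \lnot Y): α-rule — add \lnot \lnot W, \lnot \lnot Y.
((X \lor W) \lor X): β-rule — branch into (X \lor W)  //  X.
  branch 1 (add (X \lor W)):
    \lnot (\lnot W \land Y): β-rule — branch into \lnot \lnot W  //  \lnot Y.
      branch 1.1 (add \lnot \lnot W):
        (X \lor W): β-rule — branch into X  //  W.
          branch 1.1.1 (add X):
            ○ open, literals {W=T, X=T, Y=T}.
          branch 1.1.2 (add W):
            ○ open, literals {W=T, Y=T}.
      branch 1.2 (add \lnot Y):
        × closes — contains both Y and \lnot Y.
  branch 2 (add X):
    \lnot (\lnot W \land Y): β-rule — branch into \lnot \lnot W  //  \lnot Y.
      branch 2.1 (add \lnot \lnot W):
        ○ open, literals {W=T, X=T, Y=T}.
      branch 2.2 (add \lnot Y):
        × closes — contains both Y and \lnot Y.
2 branches closed, 3 open.
An open branch gives a countermodel: W=T, X=T, Y=T (unmentioned atoms arbitrary); the premises hold there but the conclusion fails.

No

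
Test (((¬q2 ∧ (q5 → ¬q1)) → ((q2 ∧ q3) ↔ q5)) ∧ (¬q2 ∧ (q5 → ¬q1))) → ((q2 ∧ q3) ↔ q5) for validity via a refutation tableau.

Valid

Assume the negation and expand:
Initial set: {¬((((¬q2 ∧ (q5 → ¬q1)) → ((q2 ∧ q3) ↔ q5)) ∧ (¬q2 ∧ (q5 → ¬q1))) → ((q2 ∧ q3) ↔ q5))}.
¬((((¬q2 ∧ (q5 → ¬q1)) → ((q2 ∧ q3) ↔ q5)) ∧ (¬q2 ∧ (q5 → ¬q1))) → ((q2 ∧ q3) ↔ q5)): α-rule — add (((¬q2 ∧ (q5 → ¬q1)) → ((q2 ∧ q3) ↔ q5)) ∧ (¬q2 ∧ (q5 → ¬q1))), ¬((q2 ∧ q3) ↔ q5).
(((¬q2 ∧ (q5 → ¬q1)) → ((q2 ∧ q3) ↔ q5)) ∧ (¬q2 ∧ (q5 → ¬q1))): α-rule — add ((¬q2 ∧ (q5 → ¬q1)) → ((q2 ∧ q3) ↔ q5)), (¬q2 ∧ (q5 → ¬q1)).
(¬q2 ∧ (q5 → ¬q1)): α-rule — add ¬q2, (q5 → ¬q1).
¬((q2 ∧ q3) ↔ q5): β-rule — branch into (q2 ∧ q3), ¬q5  //  ¬(q2 ∧ q3), q5.
  branch 1 (add (q2 ∧ q3), ¬q5):
    (q2 ∧ q3): α-rule — add q2, q3.
    × closes — contains both q2 and ¬q2.
  branch 2 (add ¬(q2 ∧ q3), q5):
    ((¬q2 ∧ (q5 → ¬q1)) → ((q2 ∧ q3) ↔ q5)): β-rule — branch into ¬(¬q2 ∧ (q5 → ¬q1))  //  ((q2 ∧ q3) ↔ q5).
      branch 2.1 (add ¬(¬q2 ∧ (q5 → ¬q1))):
        (q5 → ¬q1): β-rule — branch into ¬q5  //  ¬q1.
          branch 2.1.1 (add ¬q5):
            × closes — contains both q5 and ¬q5.
          branch 2.1.2 (add ¬q1):
            ¬(q2 ∧ q3): β-rule — branch into ¬q2  //  ¬q3.
              branch 2.1.2.1 (add ¬q2):
                ¬(¬q2 ∧ (q5 → ¬q1)): β-rule — branch into ¬¬q2  //  ¬(q5 → ¬q1).
                  branch 2.1.2.1.1 (add ¬¬q2):
                    × closes — contains both q2 and ¬q2.
                  branch 2.1.2.1.2 (add ¬(q5 → ¬q1)):
                    ¬(q5 → ¬q1): α-rule — add q5, ¬¬q1.
                    × closes — contains both q1 and ¬q1.
              branch 2.1.2.2 (add ¬q3):
                ¬(¬q2 ∧ (q5 → ¬q1)): β-rule — branch into ¬¬q2  //  ¬(q5 → ¬q1).
                  branch 2.1.2.2.1 (add ¬¬q2):
                    × closes — contains both q2 and ¬q2.
                  branch 2.1.2.2.2 (add ¬(q5 → ¬q1)):
                    ¬(q5 → ¬q1): α-rule — add q5, ¬¬q1.
                    × closes — contains both q1 and ¬q1.
      branch 2.2 (add ((q2 ∧ q3) ↔ q5)):
        (q5 → ¬q1): β-rule — branch into ¬q5  //  ¬q1.
          branch 2.2.1 (add ¬q5):
            × closes — contains both q5 and ¬q5.
          branch 2.2.2 (add ¬q1):
            ¬(q2 ∧ q3): β-rule — branch into ¬q2  //  ¬q3.
              branch 2.2.2.1 (add ¬q2):
                ((q2 ∧ q3) ↔ q5): β-rule — branch into (q2 ∧ q3), q5  //  ¬(q2 ∧ q3), ¬q5.
                  branch 2.2.2.1.1 (add (q2 ∧ q3), q5):
                    (q2 ∧ q3): α-rule — add q2, q3.
                    × closes — contains both q2 and ¬q2.
                  branch 2.2.2.1.2 (add ¬(q2 ∧ q3), ¬q5):
                    × closes — contains both q5 and ¬q5.
              branch 2.2.2.2 (add ¬q3):
                ((q2 ∧ q3) ↔ q5): β-rule — branch into (q2 ∧ q3), q5  //  ¬(q2 ∧ q3), ¬q5.
                  branch 2.2.2.2.1 (add (q2 ∧ q3), q5):
                    (q2 ∧ q3): α-rule — add q2, q3.
                    × closes — contains both q2 and ¬q2.
                  branch 2.2.2.2.2 (add ¬(q2 ∧ q3), ¬q5):
                    × closes — contains both q5 and ¬q5.
All 11 branches close.
Every branch closed, so the negation is unsatisfiable and the formula is valid.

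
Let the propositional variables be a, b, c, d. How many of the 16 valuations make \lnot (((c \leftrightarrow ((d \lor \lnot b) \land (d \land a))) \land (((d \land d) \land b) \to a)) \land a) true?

Initial set: {T \lnot (((c \leftrightarrow ((d \lor \lnot b) \land (d \land a))) \land (((d \land d) \land b) \to a)) \land a)}.
T \lnot (((c \leftrightarrow ((d \lor \lnot b) \land (d \land a))) \land (((d \land d) \land b) \to a)) \land a): β-rule — branch into F ((c \leftrightarrow ((d \lor \lnot b) \land (d \land a))) \land (((d \land d) \land b) \to a))  //  F a.
  branch 1 (add F ((c \leftrightarrow ((d \lor \lnot b) \land (d \land a))) \land (((d \land d) \land b) \to a))):
    F ((c \leftrightarrow ((d \lor \lnot b) \land (d \land a))) \land (((d \land d) \land b) \to a)): β-rule — branch into F (c \leftrightarrow ((d \lor \lnot b) \land (d \land a)))  //  F (((d \land d) \land b) \to a).
      branch 1.1 (add F (c \leftrightarrow ((d \lor \lnot b) \land (d \land a)))):
        F (c \leftrightarrow ((d \lor \lnot b) \land (d \land a))): β-rule — branch into T c, F ((d \lor \lnot b) \land (d \land a))  //  F c, T ((d \lor \lnot b) \land (d \land a)).
          branch 1.1.1 (add T c, F ((d \lor \lnot b) \land (d \land a))):
            F ((d \lor \lnot b) \land (d \land a)): β-rule — branch into F (d \lor \lnot b)  //  F (d \land a).
              branch 1.1.1.1 (add F (d \lor \lnot b)):
                F (d \lor \lnot b): α-rule — add F d, F \lnot b.
                ○ open, literals {b=T, c=T, d=F}.
              branch 1.1.1.2 (add F (d \land a)):
                F (d \land a): β-rule — branch into F d  //  F a.
                  branch 1.1.1.2.1 (add F d):
                    ○ open, literals {c=T, d=F}.
                  branch 1.1.1.2.2 (add F a):
                    ○ open, literals {a=F, c=T}.
          branch 1.1.2 (add F c, T ((d \lor \lnot b) \land (d \land a))):
            T ((d \lor \lnot b) \land (d \land a)): α-rule — add T (d \lor \lnot b), T (d \land a).
            T (d \land a): α-rule — add T d, T a.
            T (d \lor \lnot b): β-rule — branch into T d  //  T \lnot b.
              branch 1.1.2.1 (add T d):
                ○ open, literals {a=T, c=F, d=T}.
              branch 1.1.2.2 (add T \lnot b):
                ○ open, literals {a=T, b=F, c=F, d=T}.
      branch 1.2 (add F (((d \land d) \land b) \to a)):
        F (((d \land d) \land b) \to a): α-rule — add T ((d \land d) \land b), F a.
        T ((d \land d) \land b): α-rule — add T (d \land d), T b.
        T (d \land d): α-rule — add T d, T d.
        ○ open, literals {a=F, b=T, d=T}.
  branch 2 (add F a):
    ○ open, literals {a=F}.
0 branches closed, 7 open.
Each open branch fixes some atoms; the unmentioned ones are free. Counting distinct full assignments: branch {b=T, c=T, d=F} (a) contributes 2 new; branch {c=T, d=F} (a, b) contributes 2 new; branch {a=F, c=T} (b, d) contributes 2 new; branch {a=T, c=F, d=T} (b) contributes 2 new; branch {a=T, b=F, c=F, d=T} (none free) contributes 0 new; branch {a=F, b=T, d=T} (c) contributes 1 new; branch {a=F} (b, c, d) contributes 3 new. Total: 12.

12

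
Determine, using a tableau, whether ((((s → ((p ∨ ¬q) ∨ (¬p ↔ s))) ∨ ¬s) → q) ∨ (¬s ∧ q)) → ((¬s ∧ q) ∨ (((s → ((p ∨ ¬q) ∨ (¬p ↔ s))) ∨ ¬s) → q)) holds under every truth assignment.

Valid

Assume the negation and expand:
Initial set: {¬(((((s → ((p ∨ ¬q) ∨ (¬p ↔ s))) ∨ ¬s) → q) ∨ (¬s ∧ q)) → ((¬s ∧ q) ∨ (((s → ((p ∨ ¬q) ∨ (¬p ↔ s))) ∨ ¬s) → q)))}.
¬(((((s → ((p ∨ ¬q) ∨ (¬p ↔ s))) ∨ ¬s) → q) ∨ (¬s ∧ q)) → ((¬s ∧ q) ∨ (((s → ((p ∨ ¬q) ∨ (¬p ↔ s))) ∨ ¬s) → q))): α-rule — add ((((s → ((p ∨ ¬q) ∨ (¬p ↔ s))) ∨ ¬s) → q) ∨ (¬s ∧ q)), ¬((¬s ∧ q) ∨ (((s → ((p ∨ ¬q) ∨ (¬p ↔ s))) ∨ ¬s) → q)).
¬((¬s ∧ q) ∨ (((s → ((p ∨ ¬q) ∨ (¬p ↔ s))) ∨ ¬s) → q)): α-rule — add ¬(¬s ∧ q), ¬(((s → ((p ∨ ¬q) ∨ (¬p ↔ s))) ∨ ¬s) → q).
¬(((s → ((p ∨ ¬q) ∨ (¬p ↔ s))) ∨ ¬s) → q): α-rule — add ((s → ((p ∨ ¬q) ∨ (¬p ↔ s))) ∨ ¬s), ¬q.
((((s → ((p ∨ ¬q) ∨ (¬p ↔ s))) ∨ ¬s) → q) ∨ (¬s ∧ q)): β-rule — branch into (((s → ((p ∨ ¬q) ∨ (¬p ↔ s))) ∨ ¬s) → q)  //  (¬s ∧ q).
  branch 1 (add (((s → ((p ∨ ¬q) ∨ (¬p ↔ s))) ∨ ¬s) → q)):
    ¬(¬s ∧ q): β-rule — branch into ¬¬s  //  ¬q.
      branch 1.1 (add ¬¬s):
        ((s → ((p ∨ ¬q) ∨ (¬p ↔ s))) ∨ ¬s): β-rule — branch into (s → ((p ∨ ¬q) ∨ (¬p ↔ s)))  //  ¬s.
          branch 1.1.1 (add (s → ((p ∨ ¬q) ∨ (¬p ↔ s)))):
            (((s → ((p ∨ ¬q) ∨ (¬p ↔ s))) ∨ ¬s) → q): β-rule — branch into ¬((s → ((p ∨ ¬q) ∨ (¬p ↔ s))) ∨ ¬s)  //  q.
              branch 1.1.1.1 (add ¬((s → ((p ∨ ¬q) ∨ (¬p ↔ s))) ∨ ¬s)):
                ¬((s → ((p ∨ ¬q) ∨ (¬p ↔ s))) ∨ ¬s): α-rule — add ¬(s → ((p ∨ ¬q) ∨ (¬p ↔ s))), ¬¬s.
                ¬(s → ((p ∨ ¬q) ∨ (¬p ↔ s))): α-rule — add s, ¬((p ∨ ¬q) ∨ (¬p ↔ s)).
                ¬((p ∨ ¬q) ∨ (¬p ↔ s)): α-rule — add ¬(p ∨ ¬q), ¬(¬p ↔ s).
                ¬(p ∨ ¬q): α-rule — add ¬p, ¬¬q.
                × closes — contains both q and ¬q.
              branch 1.1.1.2 (add q):
                × closes — contains both q and ¬q.
          branch 1.1.2 (add ¬s):
            × closes — contains both s and ¬s.
      branch 1.2 (add ¬q):
        ((s → ((p ∨ ¬q) ∨ (¬p ↔ s))) ∨ ¬s): β-rule — branch into (s → ((p ∨ ¬q) ∨ (¬p ↔ s)))  //  ¬s.
          branch 1.2.1 (add (s → ((p ∨ ¬q) ∨ (¬p ↔ s)))):
            (((s → ((p ∨ ¬q) ∨ (¬p ↔ s))) ∨ ¬s) → q): β-rule — branch into ¬((s → ((p ∨ ¬q) ∨ (¬p ↔ s))) ∨ ¬s)  //  q.
              branch 1.2.1.1 (add ¬((s → ((p ∨ ¬q) ∨ (¬p ↔ s))) ∨ ¬s)):
                ¬((s → ((p ∨ ¬q) ∨ (¬p ↔ s))) ∨ ¬s): α-rule — add ¬(s → ((p ∨ ¬q) ∨ (¬p ↔ s))), ¬¬s.
                ¬(s → ((p ∨ ¬q) ∨ (¬p ↔ s))): α-rule — add s, ¬((p ∨ ¬q) ∨ (¬p ↔ s)).
                ¬((p ∨ ¬q) ∨ (¬p ↔ s)): α-rule — add ¬(p ∨ ¬q), ¬(¬p ↔ s).
                ¬(p ∨ ¬q): α-rule — add ¬p, ¬¬q.
                × closes — contains both q and ¬q.
              branch 1.2.1.2 (add q):
                × closes — contains both q and ¬q.
          branch 1.2.2 (add ¬s):
            (((s → ((p ∨ ¬q) ∨ (¬p ↔ s))) ∨ ¬s) → q): β-rule — branch into ¬((s → ((p ∨ ¬q) ∨ (¬p ↔ s))) ∨ ¬s)  //  q.
              branch 1.2.2.1 (add ¬((s → ((p ∨ ¬q) ∨ (¬p ↔ s))) ∨ ¬s)):
                ¬((s → ((p ∨ ¬q) ∨ (¬p ↔ s))) ∨ ¬s): α-rule — add ¬(s → ((p ∨ ¬q) ∨ (¬p ↔ s))), ¬¬s.
                × closes — contains both s and ¬s.
              branch 1.2.2.2 (add q):
                × closes — contains both q and ¬q.
  branch 2 (add (¬s ∧ q)):
    (¬s ∧ q): α-rule — add ¬s, q.
    × closes — contains both q and ¬q.
All 8 branches close.
Every branch closed, so the negation is unsatisfiable and the formula is valid.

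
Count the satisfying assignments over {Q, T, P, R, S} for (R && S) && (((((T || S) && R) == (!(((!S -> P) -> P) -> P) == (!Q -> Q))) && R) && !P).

Initial set: {((R && S) && (((((T || S) && R) == (!(((!S -> P) -> P) -> P) == (!Q -> Q))) && R) && !P))}.
((R && S) && (((((T || S) && R) == (!(((!S -> P) -> P) -> P) == (!Q -> Q))) && R) && !P)): α-rule — add (R && S), (((((T || S) && R) == (!(((!S -> P) -> P) -> P) == (!Q -> Q))) && R) && !P).
(R && S): α-rule — add R, S.
(((((T || S) && R) == (!(((!S -> P) -> P) -> P) == (!Q -> Q))) && R) && !P): α-rule — add ((((T || S) && R) == (!(((!S -> P) -> P) -> P) == (!Q -> Q))) && R), !P.
((((T || S) && R) == (!(((!S -> P) -> P) -> P) == (!Q -> Q))) && R): α-rule — add (((T || S) && R) == (!(((!S -> P) -> P) -> P) == (!Q -> Q))), R.
(((T || S) && R) == (!(((!S -> P) -> P) -> P) == (!Q -> Q))): β-rule — branch into ((T || S) && R), (!(((!S -> P) -> P) -> P) == (!Q -> Q))  //  !((T || S) && R), !(!(((!S -> P) -> P) -> P) == (!Q -> Q)).
  branch 1 (add ((T || S) && R), (!(((!S -> P) -> P) -> P) == (!Q -> Q))):
    ((T || S) && R): α-rule — add (T || S), R.
    (!(((!S -> P) -> P) -> P) == (!Q -> Q)): β-rule — branch into !(((!S -> P) -> P) -> P), (!Q -> Q)  //  !!(((!S -> P) -> P) -> P), !(!Q -> Q).
      branch 1.1 (add !(((!S -> P) -> P) -> P), (!Q -> Q)):
        !(((!S -> P) -> P) -> P): α-rule — add ((!S -> P) -> P), !P.
        (T || S): β-rule — branch into T  //  S.
          branch 1.1.1 (add T):
            (!Q -> Q): β-rule — branch into !!Q  //  Q.
              branch 1.1.1.1 (add !!Q):
                ((!S -> P) -> P): β-rule — branch into !(!S -> P)  //  P.
                  branch 1.1.1.1.1 (add !(!S -> P)):
                    !(!S -> P): α-rule — add !S, !P.
                    × closes — contains both S and !S.
                  branch 1.1.1.1.2 (add P):
                    × closes — contains both P and !P.
              branch 1.1.1.2 (add Q):
                ((!S -> P) -> P): β-rule — branch into !(!S -> P)  //  P.
                  branch 1.1.1.2.1 (add !(!S -> P)):
                    !(!S -> P): α-rule — add !S, !P.
                    × closes — contains both S and !S.
                  branch 1.1.1.2.2 (add P):
                    × closes — contains both P and !P.
          branch 1.1.2 (add S):
            (!Q -> Q): β-rule — branch into !!Q  //  Q.
              branch 1.1.2.1 (add !!Q):
                ((!S -> P) -> P): β-rule — branch into !(!S -> P)  //  P.
                  branch 1.1.2.1.1 (add !(!S -> P)):
                    !(!S -> P): α-rule — add !S, !P.
                    × closes — contains both S and !S.
                  branch 1.1.2.1.2 (add P):
                    × closes — contains both P and !P.
              branch 1.1.2.2 (add Q):
                ((!S -> P) -> P): β-rule — branch into !(!S -> P)  //  P.
                  branch 1.1.2.2.1 (add !(!S -> P)):
                    !(!S -> P): α-rule — add !S, !P.
                    × closes — contains both S and !S.
                  branch 1.1.2.2.2 (add P):
                    × closes — contains both P and !P.
      branch 1.2 (add !!(((!S -> P) -> P) -> P), !(!Q -> Q)):
        !(!Q -> Q): α-rule — add !Q, !Q.
        (T || S): β-rule — branch into T  //  S.
          branch 1.2.1 (add T):
            !!(((!S -> P) -> P) -> P): β-rule — branch into !((!S -> P) -> P)  //  P.
              branch 1.2.1.1 (add !((!S -> P) -> P)):
                !((!S -> P) -> P): α-rule — add (!S -> P), !P.
                (!S -> P): β-rule — branch into !!S  //  P.
                  branch 1.2.1.1.1 (add !!S):
                    ○ open, literals {P=0, Q=0, R=1, S=1, T=1}.
                  branch 1.2.1.1.2 (add P):
                    × closes — contains both P and !P.
              branch 1.2.1.2 (add P):
                × closes — contains both P and !P.
          branch 1.2.2 (add S):
            !!(((!S -> P) -> P) -> P): β-rule — branch into !((!S -> P) -> P)  //  P.
              branch 1.2.2.1 (add !((!S -> P) -> P)):
                !((!S -> P) -> P): α-rule — add (!S -> P), !P.
                (!S -> P): β-rule — branch into !!S  //  P.
                  branch 1.2.2.1.1 (add !!S):
                    ○ open, literals {P=0, Q=0, R=1, S=1}.
                  branch 1.2.2.1.2 (add P):
                    × closes — contains both P and !P.
              branch 1.2.2.2 (add P):
                × closes — contains both P and !P.
  branch 2 (add !((T || S) && R), !(!(((!S -> P) -> P) -> P) == (!Q -> Q))):
    !((T || S) && R): β-rule — branch into !(T || S)  //  !R.
      branch 2.1 (add !(T || S)):
        !(T || S): α-rule — add !T, !S.
        × closes — contains both S and !S.
      branch 2.2 (add !R):
        × closes — contains both R and !R.
14 branches closed, 2 open.
Each open branch fixes some atoms; the unmentioned ones are free. Counting distinct full assignments: branch {P=0, Q=0, R=1, S=1, T=1} (none free) contributes 1 new; branch {P=0, Q=0, R=1, S=1} (T) contributes 1 new. Total: 2.

2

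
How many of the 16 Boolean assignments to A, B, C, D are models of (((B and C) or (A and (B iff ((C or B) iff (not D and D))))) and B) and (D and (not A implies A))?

Initial set: {T ((((B and C) or (A and (B iff ((C or B) iff (not D and D))))) and B) and (D and (not A implies A)))}.
T ((((B and C) or (A and (B iff ((C or B) iff (not D and D))))) and B) and (D and (not A implies A))): α-rule — add T (((B and C) or (A and (B iff ((C or B) iff (not D and D))))) and B), T (D and (not A implies A)).
T (((B and C) or (A and (B iff ((C or B) iff (not D and D))))) and B): α-rule — add T ((B and C) or (A and (B iff ((C or B) iff (not D and D))))), T B.
T (D and (not A implies A)): α-rule — add T D, T (not A implies A).
T ((B and C) or (A and (B iff ((C or B) iff (not D and D))))): β-rule — branch into T (B and C)  //  T (A and (B iff ((C or B) iff (not D and D)))).
  branch 1 (add T (B and C)):
    T (B and C): α-rule — add T B, T C.
    T (not A implies A): β-rule — branch into F not A  //  T A.
      branch 1.1 (add F not A):
        ○ open, literals {A=1, B=1, C=1, D=1}.
      branch 1.2 (add T A):
        ○ open, literals {A=1, B=1, C=1, D=1}.
  branch 2 (add T (A and (B iff ((C or B) iff (not D and D))))):
    T (A and (B iff ((C or B) iff (not D and D)))): α-rule — add T A, T (B iff ((C or B) iff (not D and D))).
    T (not A implies A): β-rule — branch into F not A  //  T A.
      branch 2.1 (add F not A):
        T (B iff ((C or B) iff (not D and D))): β-rule — branch into T B, T ((C or B) iff (not D and D))  //  F B, F ((C or B) iff (not D and D)).
          branch 2.1.1 (add T B, T ((C or B) iff (not D and D))):
            T ((C or B) iff (not D and D)): β-rule — branch into T (C or B), T (not D and D)  //  F (C or B), F (not D and D).
              branch 2.1.1.1 (add T (C or B), T (not D and D)):
                T (not D and D): α-rule — add T not D, T D.
                × closes — contains both D and not D.
              branch 2.1.1.2 (add F (C or B), F (not D and D)):
                F (C or B): α-rule — add F C, F B.
                × closes — contains both B and not B.
          branch 2.1.2 (add F B, F ((C or B) iff (not D and D))):
            × closes — contains both B and not B.
      branch 2.2 (add T A):
        T (B iff ((C or B) iff (not D and D))): β-rule — branch into T B, T ((C or B) iff (not D and D))  //  F B, F ((C or B) iff (not D and D)).
          branch 2.2.1 (add T B, T ((C or B) iff (not D and D))):
            T ((C or B) iff (not D and D)): β-rule — branch into T (C or B), T (not D and D)  //  F (C or B), F (not D and D).
              branch 2.2.1.1 (add T (C or B), T (not D and D)):
                T (not D and D): α-rule — add T not D, T D.
                × closes — contains both D and not D.
              branch 2.2.1.2 (add F (C or B), F (not D and D)):
                F (C or B): α-rule — add F C, F B.
                × closes — contains both B and not B.
          branch 2.2.2 (add F B, F ((C or B) iff (not D and D))):
            × closes — contains both B and not B.
6 branches closed, 2 open.
Each open branch fixes some atoms; the unmentioned ones are free. Counting distinct full assignments: branch {A=1, B=1, C=1, D=1} (none free) contributes 1 new; branch {A=1, B=1, C=1, D=1} (none free) contributes 0 new. Total: 1.

1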